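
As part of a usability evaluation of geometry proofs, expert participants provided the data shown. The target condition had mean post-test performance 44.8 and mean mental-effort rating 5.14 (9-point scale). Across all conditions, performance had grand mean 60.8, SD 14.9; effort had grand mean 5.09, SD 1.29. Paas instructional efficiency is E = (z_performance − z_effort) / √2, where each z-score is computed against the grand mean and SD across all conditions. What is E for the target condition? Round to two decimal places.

-0.79

z_performance = (44.8 − 60.8) / 14.9 = -16.0000 / 14.9 = -1.0738.
z_effort = (5.14 − 5.09) / 1.29 = 0.0500 / 1.29 = 0.0388.
z_P − z_E = -1.0738 − 0.0388 = -1.1126.
E = -1.1126 / √2 = -1.1126 / 1.41421 = -0.7867 ≈ -0.79.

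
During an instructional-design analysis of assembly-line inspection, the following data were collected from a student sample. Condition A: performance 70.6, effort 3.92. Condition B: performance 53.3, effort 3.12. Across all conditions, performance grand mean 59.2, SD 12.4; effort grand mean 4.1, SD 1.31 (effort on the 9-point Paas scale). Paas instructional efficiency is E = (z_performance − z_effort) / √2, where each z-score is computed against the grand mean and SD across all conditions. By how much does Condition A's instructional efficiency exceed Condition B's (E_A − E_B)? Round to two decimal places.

Condition A: z_P = (70.6 − 59.2)/12.4 = 0.9194; z_E = (3.92 − 4.1)/1.31 = -0.1374; E_A = (0.9194 − (-0.1374))/√2 = 0.7473.
Condition B: z_P = (53.3 − 59.2)/12.4 = -0.4758; z_E = (3.12 − 4.1)/1.31 = -0.7481; E_B = (-0.4758 − (-0.7481))/√2 = 0.1925.
E_A − E_B = 0.7473 − 0.1925 = 0.5548 ≈ 0.55.

0.55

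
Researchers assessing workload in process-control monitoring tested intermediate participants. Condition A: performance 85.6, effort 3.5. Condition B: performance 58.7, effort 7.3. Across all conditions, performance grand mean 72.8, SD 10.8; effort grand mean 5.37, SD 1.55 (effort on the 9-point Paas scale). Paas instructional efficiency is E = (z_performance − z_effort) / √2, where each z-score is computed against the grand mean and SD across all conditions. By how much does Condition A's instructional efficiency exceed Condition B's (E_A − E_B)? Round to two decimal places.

Condition A: z_P = (85.6 − 72.8)/10.8 = 1.1852; z_E = (3.5 − 5.37)/1.55 = -1.2065; E_A = (1.1852 − (-1.2065))/√2 = 1.6912.
Condition B: z_P = (58.7 − 72.8)/10.8 = -1.3056; z_E = (7.3 − 5.37)/1.55 = 1.2452; E_B = (-1.3056 − 1.2452)/√2 = -1.8037.
E_A − E_B = 1.6912 − (-1.8037) = 3.4949 ≈ 3.49.

3.49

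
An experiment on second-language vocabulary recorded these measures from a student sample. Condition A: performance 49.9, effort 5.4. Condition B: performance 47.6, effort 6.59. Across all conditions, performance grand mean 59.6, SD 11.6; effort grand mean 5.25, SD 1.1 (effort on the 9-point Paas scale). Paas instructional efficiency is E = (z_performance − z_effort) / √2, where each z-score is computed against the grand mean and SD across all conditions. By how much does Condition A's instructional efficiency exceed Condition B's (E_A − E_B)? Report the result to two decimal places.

0.91

Condition A: z_P = (49.9 − 59.6)/11.6 = -0.8362; z_E = (5.4 − 5.25)/1.1 = 0.1364; E_A = (-0.8362 − 0.1364)/√2 = -0.6877.
Condition B: z_P = (47.6 − 59.6)/11.6 = -1.0345; z_E = (6.59 − 5.25)/1.1 = 1.2182; E_B = (-1.0345 − 1.2182)/√2 = -1.5929.
E_A − E_B = -0.6877 − (-1.5929) = 0.9052 ≈ 0.91.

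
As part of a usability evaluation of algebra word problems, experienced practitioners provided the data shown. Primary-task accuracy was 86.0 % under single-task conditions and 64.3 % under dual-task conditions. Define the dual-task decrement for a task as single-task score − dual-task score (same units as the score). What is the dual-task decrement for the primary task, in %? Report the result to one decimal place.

Decrement = 86.0 − 64.3 = 21.7000 % ≈ 21.7 %.

21.7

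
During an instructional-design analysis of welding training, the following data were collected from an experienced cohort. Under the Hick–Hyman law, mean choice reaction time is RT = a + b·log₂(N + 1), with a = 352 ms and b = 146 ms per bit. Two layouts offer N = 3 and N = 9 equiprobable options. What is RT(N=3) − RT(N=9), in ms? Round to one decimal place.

RT(3) = 352 + 146·log₂(4) = 352 + 146·2.0000 = 644.0000 ms.
RT(9) = 352 + 146·log₂(10) = 352 + 146·3.3219 = 836.9974 ms.
Difference = 644.0000 − 836.9974 = -192.9974 ≈ -193.0 ms.

-193.0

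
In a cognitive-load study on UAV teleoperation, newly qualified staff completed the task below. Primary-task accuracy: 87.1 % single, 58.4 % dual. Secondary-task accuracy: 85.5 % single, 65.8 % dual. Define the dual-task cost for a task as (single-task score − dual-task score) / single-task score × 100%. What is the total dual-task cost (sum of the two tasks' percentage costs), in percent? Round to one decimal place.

56.0

Primary cost = (87.1 − 58.4) / 87.1 × 100% = 32.9506%.
Secondary cost = (85.5 − 65.8) / 85.5 × 100% = 23.0409%.
Total = 32.9506% + 23.0409% = 55.9915% ≈ 56.0%.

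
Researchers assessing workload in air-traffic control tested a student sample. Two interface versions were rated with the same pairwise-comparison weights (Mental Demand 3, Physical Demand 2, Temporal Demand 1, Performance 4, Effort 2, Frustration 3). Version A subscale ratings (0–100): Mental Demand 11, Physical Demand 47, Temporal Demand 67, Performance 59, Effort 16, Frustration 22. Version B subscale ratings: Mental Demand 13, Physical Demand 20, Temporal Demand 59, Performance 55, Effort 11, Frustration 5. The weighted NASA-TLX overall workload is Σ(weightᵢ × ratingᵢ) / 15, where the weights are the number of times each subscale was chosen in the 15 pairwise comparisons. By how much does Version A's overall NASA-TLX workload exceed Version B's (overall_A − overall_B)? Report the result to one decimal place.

Version A weighted sum = 3·11 + 2·47 + 1·67 + 4·59 + 2·16 + 3·22 = 33 + 94 + 67 + 236 + 32 + 66 = 528; overall_A = 528/15 = 35.2000.
Version B weighted sum = 3·13 + 2·20 + 1·59 + 4·55 + 2·11 + 3·5 = 39 + 40 + 59 + 220 + 22 + 15 = 395; overall_B = 395/15 = 26.3333.
Difference = 35.2000 − 26.3333 = 8.8667 ≈ 8.9.

8.9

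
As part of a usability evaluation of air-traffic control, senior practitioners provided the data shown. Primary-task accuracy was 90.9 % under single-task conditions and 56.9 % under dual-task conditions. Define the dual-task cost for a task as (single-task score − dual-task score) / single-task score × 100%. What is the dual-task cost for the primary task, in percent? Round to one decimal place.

37.4

Cost = (90.9 − 56.9) / 90.9 × 100%
     = 34.0000 / 90.9 × 100% = 37.4037%.
≈ 37.4%.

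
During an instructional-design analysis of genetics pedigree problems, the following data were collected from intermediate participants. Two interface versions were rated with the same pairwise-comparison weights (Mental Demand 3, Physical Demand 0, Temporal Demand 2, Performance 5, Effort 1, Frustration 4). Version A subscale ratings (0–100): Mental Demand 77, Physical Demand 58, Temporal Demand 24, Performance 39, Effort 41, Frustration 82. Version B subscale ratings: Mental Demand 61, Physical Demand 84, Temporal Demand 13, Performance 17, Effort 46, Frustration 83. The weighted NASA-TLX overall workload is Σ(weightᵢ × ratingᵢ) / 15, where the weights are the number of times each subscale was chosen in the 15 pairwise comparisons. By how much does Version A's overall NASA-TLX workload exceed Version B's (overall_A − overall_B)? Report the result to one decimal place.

11.4

Version A weighted sum = 3·77 + 0·58 + 2·24 + 5·39 + 1·41 + 4·82 = 231 + 0 + 48 + 195 + 41 + 328 = 843; overall_A = 843/15 = 56.2000.
Version B weighted sum = 3·61 + 0·84 + 2·13 + 5·17 + 1·46 + 4·83 = 183 + 0 + 26 + 85 + 46 + 332 = 672; overall_B = 672/15 = 44.8000.
Difference = 56.2000 − 44.8000 = 11.4000 ≈ 11.4.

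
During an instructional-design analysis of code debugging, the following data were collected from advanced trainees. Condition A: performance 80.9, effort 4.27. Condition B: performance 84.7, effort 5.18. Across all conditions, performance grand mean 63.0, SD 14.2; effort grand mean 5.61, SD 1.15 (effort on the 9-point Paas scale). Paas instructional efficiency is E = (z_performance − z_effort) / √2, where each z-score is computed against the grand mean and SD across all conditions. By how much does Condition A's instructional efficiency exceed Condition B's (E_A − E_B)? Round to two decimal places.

Condition A: z_P = (80.9 − 63.0)/14.2 = 1.2606; z_E = (4.27 − 5.61)/1.15 = -1.1652; E_A = (1.2606 − (-1.1652))/√2 = 1.7153.
Condition B: z_P = (84.7 − 63.0)/14.2 = 1.5282; z_E = (5.18 − 5.61)/1.15 = -0.3739; E_B = (1.5282 − (-0.3739))/√2 = 1.3450.
E_A − E_B = 1.7153 − 1.3450 = 0.3703 ≈ 0.37.

0.37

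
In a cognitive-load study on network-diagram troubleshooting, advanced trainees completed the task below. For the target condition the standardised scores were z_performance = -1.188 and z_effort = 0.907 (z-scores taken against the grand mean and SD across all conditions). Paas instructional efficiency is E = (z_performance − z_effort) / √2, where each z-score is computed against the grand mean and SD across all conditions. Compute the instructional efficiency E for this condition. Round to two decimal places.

-1.48

z_P − z_E = -1.188 − 0.907 = -2.0950.
E = -2.0950 / √2 = -2.0950 / 1.41421 = -1.4814 ≈ -1.48.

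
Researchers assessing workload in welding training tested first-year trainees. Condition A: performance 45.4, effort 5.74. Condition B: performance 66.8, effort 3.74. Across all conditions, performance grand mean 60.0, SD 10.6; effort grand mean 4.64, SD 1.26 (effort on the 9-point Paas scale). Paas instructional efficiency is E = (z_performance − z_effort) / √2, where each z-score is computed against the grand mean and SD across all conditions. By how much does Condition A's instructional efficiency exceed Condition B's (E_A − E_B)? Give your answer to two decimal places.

Condition A: z_P = (45.4 − 60.0)/10.6 = -1.3774; z_E = (5.74 − 4.64)/1.26 = 0.8730; E_A = (-1.3774 − 0.8730)/√2 = -1.5913.
Condition B: z_P = (66.8 − 60.0)/10.6 = 0.6415; z_E = (3.74 − 4.64)/1.26 = -0.7143; E_B = (0.6415 − (-0.7143))/√2 = 0.9587.
E_A − E_B = -1.5913 − 0.9587 = -2.5500 ≈ -2.55.

-2.55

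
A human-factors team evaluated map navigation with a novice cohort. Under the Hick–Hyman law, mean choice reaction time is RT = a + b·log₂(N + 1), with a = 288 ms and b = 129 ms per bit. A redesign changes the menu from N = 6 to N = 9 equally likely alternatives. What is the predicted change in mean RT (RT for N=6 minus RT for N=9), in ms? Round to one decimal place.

-66.4

RT(6) = 288 + 129·log₂(7) = 288 + 129·2.8074 = 650.1546 ms.
RT(9) = 288 + 129·log₂(10) = 288 + 129·3.3219 = 716.5251 ms.
Difference = 650.1546 − 716.5251 = -66.3705 ≈ -66.4 ms.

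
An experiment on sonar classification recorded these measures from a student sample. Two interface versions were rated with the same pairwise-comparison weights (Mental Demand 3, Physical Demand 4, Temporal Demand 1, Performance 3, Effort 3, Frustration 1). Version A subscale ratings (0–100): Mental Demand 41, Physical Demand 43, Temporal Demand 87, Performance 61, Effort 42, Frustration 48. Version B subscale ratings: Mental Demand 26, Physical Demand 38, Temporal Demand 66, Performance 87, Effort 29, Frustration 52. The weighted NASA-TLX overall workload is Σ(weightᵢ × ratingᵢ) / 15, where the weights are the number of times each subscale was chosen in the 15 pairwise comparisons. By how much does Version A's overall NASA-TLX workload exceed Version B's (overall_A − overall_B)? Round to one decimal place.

Version A weighted sum = 3·41 + 4·43 + 1·87 + 3·61 + 3·42 + 1·48 = 123 + 172 + 87 + 183 + 126 + 48 = 739; overall_A = 739/15 = 49.2667.
Version B weighted sum = 3·26 + 4·38 + 1·66 + 3·87 + 3·29 + 1·52 = 78 + 152 + 66 + 261 + 87 + 52 = 696; overall_B = 696/15 = 46.4000.
Difference = 49.2667 − 46.4000 = 2.8667 ≈ 2.9.

2.9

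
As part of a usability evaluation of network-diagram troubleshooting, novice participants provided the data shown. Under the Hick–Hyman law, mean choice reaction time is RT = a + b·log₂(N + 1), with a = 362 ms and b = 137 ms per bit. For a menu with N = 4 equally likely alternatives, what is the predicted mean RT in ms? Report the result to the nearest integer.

680

log₂(4 + 1) = log₂(5) = 2.3219.
RT = 362 + 137 × 2.3219 = 362 + 318.1003 = 680.1003 ms.
≈ 680 ms.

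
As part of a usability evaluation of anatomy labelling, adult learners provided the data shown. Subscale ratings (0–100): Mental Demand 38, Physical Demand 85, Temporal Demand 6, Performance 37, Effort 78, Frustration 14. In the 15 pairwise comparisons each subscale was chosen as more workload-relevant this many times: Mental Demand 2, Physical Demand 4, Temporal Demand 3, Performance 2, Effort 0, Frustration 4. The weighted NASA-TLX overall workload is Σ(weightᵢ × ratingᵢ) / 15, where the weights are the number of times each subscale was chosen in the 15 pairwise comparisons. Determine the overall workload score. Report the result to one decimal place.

37.6

The tallies are the weights (they sum to 15).
Weighted sum = 2·38 + 4·85 + 3·6 + 2·37 + 0·78 + 4·14
            = 76 + 340 + 18 + 74 + 0 + 56 = 564.
Overall workload = 564 / 15 = 37.6000 ≈ 37.6.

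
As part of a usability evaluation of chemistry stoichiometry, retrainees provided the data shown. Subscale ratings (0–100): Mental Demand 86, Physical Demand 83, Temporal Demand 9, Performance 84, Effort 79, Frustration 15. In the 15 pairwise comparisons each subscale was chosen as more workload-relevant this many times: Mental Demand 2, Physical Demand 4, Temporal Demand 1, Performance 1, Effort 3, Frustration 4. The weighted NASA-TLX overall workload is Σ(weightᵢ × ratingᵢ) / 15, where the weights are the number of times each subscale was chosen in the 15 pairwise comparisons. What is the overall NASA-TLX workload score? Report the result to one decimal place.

The tallies are the weights (they sum to 15).
Weighted sum = 2·86 + 4·83 + 1·9 + 1·84 + 3·79 + 4·15
            = 172 + 332 + 9 + 84 + 237 + 60 = 894.
Overall workload = 894 / 15 = 59.6000 ≈ 59.6.

59.6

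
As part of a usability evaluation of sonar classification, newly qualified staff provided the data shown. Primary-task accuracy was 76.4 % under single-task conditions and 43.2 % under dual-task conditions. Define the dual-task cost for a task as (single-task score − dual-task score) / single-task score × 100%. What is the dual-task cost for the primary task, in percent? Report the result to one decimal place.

43.5

Cost = (76.4 − 43.2) / 76.4 × 100%
     = 33.2000 / 76.4 × 100% = 43.4555%.
≈ 43.5%.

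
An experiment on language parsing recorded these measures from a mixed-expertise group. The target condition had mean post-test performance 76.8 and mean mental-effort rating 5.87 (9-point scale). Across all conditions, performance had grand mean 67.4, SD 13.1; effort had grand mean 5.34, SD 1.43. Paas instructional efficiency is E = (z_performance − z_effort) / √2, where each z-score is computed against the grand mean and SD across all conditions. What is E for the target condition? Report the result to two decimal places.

0.25

z_performance = (76.8 − 67.4) / 13.1 = 9.4000 / 13.1 = 0.7176.
z_effort = (5.87 − 5.34) / 1.43 = 0.5300 / 1.43 = 0.3706.
z_P − z_E = 0.7176 − 0.3706 = 0.3470.
E = 0.3470 / √2 = 0.3470 / 1.41421 = 0.2454 ≈ 0.25.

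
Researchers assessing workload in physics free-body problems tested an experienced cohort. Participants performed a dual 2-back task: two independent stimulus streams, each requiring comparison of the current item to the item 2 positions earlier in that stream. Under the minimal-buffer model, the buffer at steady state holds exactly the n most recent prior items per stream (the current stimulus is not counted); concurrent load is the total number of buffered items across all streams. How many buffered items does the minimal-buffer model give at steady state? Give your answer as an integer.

Each stream's buffer holds its 2 most recent prior items.
Two independent streams: 2 × 2 = 4 buffered items at steady state.

4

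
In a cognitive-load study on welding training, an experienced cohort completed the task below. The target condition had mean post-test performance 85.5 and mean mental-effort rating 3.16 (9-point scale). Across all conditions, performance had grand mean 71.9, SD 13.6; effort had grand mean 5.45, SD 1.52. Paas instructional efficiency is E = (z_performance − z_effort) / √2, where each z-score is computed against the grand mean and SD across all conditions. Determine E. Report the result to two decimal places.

1.77

z_performance = (85.5 − 71.9) / 13.6 = 13.6000 / 13.6 = 1.0000.
z_effort = (3.16 − 5.45) / 1.52 = -2.2900 / 1.52 = -1.5066.
z_P − z_E = 1.0000 − (-1.5066) = 2.5066.
E = 2.5066 / √2 = 2.5066 / 1.41421 = 1.7724 ≈ 1.77.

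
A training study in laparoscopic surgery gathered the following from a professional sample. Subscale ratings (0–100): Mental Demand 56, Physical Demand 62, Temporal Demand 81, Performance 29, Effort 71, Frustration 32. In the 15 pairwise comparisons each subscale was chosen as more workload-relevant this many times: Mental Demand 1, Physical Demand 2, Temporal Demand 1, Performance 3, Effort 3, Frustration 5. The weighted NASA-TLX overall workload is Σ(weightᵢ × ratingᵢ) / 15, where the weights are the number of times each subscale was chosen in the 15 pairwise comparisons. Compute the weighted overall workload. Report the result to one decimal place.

The tallies are the weights (they sum to 15).
Weighted sum = 1·56 + 2·62 + 1·81 + 3·29 + 3·71 + 5·32
            = 56 + 124 + 81 + 87 + 213 + 160 = 721.
Overall workload = 721 / 15 = 48.0667 ≈ 48.1.

48.1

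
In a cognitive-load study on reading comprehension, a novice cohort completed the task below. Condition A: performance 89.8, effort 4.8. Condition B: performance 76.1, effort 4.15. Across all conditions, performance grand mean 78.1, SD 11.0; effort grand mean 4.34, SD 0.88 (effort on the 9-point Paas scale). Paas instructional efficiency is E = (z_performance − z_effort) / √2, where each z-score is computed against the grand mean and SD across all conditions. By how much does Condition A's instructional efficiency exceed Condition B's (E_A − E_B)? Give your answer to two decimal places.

0.36

Condition A: z_P = (89.8 − 78.1)/11.0 = 1.0636; z_E = (4.8 − 4.34)/0.88 = 0.5227; E_A = (1.0636 − 0.5227)/√2 = 0.3825.
Condition B: z_P = (76.1 − 78.1)/11.0 = -0.1818; z_E = (4.15 − 4.34)/0.88 = -0.2159; E_B = (-0.1818 − (-0.2159))/√2 = 0.0241.
E_A − E_B = 0.3825 − 0.0241 = 0.3584 ≈ 0.36.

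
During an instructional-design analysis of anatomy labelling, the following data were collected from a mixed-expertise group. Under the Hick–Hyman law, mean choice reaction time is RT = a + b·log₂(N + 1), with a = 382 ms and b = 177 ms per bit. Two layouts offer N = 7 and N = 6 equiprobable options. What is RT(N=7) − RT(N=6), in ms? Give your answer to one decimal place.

34.1

RT(7) = 382 + 177·log₂(8) = 382 + 177·3.0000 = 913.0000 ms.
RT(6) = 382 + 177·log₂(7) = 382 + 177·2.8074 = 878.9098 ms.
Difference = 913.0000 − 878.9098 = 34.0902 ≈ 34.1 ms.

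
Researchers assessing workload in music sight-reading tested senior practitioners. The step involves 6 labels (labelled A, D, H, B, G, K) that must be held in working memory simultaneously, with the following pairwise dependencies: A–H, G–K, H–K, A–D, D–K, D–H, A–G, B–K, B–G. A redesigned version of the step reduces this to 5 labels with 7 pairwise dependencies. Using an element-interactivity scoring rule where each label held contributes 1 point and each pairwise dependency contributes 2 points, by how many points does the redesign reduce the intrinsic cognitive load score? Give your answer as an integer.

5

Original: 6 × 1 + 9 × 2 = 6 + 18 = 24.
Redesigned: 5 × 1 + 7 × 2 = 5 + 14 = 19.
Reduction = 24 − 19 = 5.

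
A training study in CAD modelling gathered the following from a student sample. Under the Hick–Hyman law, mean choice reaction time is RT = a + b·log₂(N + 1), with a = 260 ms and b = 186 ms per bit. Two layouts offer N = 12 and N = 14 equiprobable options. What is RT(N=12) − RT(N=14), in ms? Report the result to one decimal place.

-38.4

RT(12) = 260 + 186·log₂(13) = 260 + 186·3.7004 = 948.2744 ms.
RT(14) = 260 + 186·log₂(15) = 260 + 186·3.9069 = 986.6834 ms.
Difference = 948.2744 − 986.6834 = -38.4090 ≈ -38.4 ms.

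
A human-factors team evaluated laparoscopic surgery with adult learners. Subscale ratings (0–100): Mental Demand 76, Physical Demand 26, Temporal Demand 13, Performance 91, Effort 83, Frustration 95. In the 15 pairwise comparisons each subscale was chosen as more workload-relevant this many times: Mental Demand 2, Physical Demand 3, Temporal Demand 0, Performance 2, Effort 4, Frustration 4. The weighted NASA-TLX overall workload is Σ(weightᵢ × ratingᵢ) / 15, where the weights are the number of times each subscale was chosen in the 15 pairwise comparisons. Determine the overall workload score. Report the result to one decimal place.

74.9

The tallies are the weights (they sum to 15).
Weighted sum = 2·76 + 3·26 + 0·13 + 2·91 + 4·83 + 4·95
            = 152 + 78 + 0 + 182 + 332 + 380 = 1124.
Overall workload = 1124 / 15 = 74.9333 ≈ 74.9.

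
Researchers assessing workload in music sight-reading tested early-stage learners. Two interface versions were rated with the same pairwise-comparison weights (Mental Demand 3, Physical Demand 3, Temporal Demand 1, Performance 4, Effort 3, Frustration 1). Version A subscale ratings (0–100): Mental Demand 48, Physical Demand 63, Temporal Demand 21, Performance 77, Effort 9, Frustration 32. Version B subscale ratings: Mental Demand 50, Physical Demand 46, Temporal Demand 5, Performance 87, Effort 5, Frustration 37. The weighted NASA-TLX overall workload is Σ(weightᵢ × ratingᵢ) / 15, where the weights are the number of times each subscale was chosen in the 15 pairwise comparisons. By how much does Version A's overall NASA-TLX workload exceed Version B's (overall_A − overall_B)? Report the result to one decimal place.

1.9

Version A weighted sum = 3·48 + 3·63 + 1·21 + 4·77 + 3·9 + 1·32 = 144 + 189 + 21 + 308 + 27 + 32 = 721; overall_A = 721/15 = 48.0667.
Version B weighted sum = 3·50 + 3·46 + 1·5 + 4·87 + 3·5 + 1·37 = 150 + 138 + 5 + 348 + 15 + 37 = 693; overall_B = 693/15 = 46.2000.
Difference = 48.0667 − 46.2000 = 1.8667 ≈ 1.9.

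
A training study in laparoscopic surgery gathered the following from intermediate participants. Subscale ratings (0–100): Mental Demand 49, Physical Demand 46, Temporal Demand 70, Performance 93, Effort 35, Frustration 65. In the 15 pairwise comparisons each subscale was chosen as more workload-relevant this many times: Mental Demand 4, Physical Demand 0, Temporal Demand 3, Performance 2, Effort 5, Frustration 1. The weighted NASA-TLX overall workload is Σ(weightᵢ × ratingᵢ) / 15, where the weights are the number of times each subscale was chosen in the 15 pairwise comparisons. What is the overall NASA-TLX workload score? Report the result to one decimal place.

The tallies are the weights (they sum to 15).
Weighted sum = 4·49 + 0·46 + 3·70 + 2·93 + 5·35 + 1·65
            = 196 + 0 + 210 + 186 + 175 + 65 = 832.
Overall workload = 832 / 15 = 55.4667 ≈ 55.5.

55.5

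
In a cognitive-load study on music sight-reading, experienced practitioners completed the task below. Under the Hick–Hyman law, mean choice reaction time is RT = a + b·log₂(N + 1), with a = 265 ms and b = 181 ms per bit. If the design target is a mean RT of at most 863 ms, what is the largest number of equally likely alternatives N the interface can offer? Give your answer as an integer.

Set 265 + 181·log₂(N + 1) ≤ 863.
log₂(N + 1) ≤ (863 − 265) / 181 = 3.3039.
N + 1 ≤ 2^3.3039 = 9.8758.
N ≤ 8.8758, so the largest integer N is 8.

8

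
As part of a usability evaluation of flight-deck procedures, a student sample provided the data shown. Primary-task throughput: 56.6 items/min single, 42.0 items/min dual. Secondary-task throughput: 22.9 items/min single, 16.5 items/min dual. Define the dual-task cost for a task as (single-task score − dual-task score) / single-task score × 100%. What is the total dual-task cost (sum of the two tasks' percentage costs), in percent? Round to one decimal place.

53.7

Primary cost = (56.6 − 42.0) / 56.6 × 100% = 25.7951%.
Secondary cost = (22.9 − 16.5) / 22.9 × 100% = 27.9476%.
Total = 25.7951% + 27.9476% = 53.7427% ≈ 53.7%.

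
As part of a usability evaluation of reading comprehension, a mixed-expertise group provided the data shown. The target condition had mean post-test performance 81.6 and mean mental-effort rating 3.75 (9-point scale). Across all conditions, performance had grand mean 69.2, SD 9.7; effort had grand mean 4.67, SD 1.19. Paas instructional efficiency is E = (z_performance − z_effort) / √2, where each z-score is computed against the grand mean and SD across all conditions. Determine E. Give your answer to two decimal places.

z_performance = (81.6 − 69.2) / 9.7 = 12.4000 / 9.7 = 1.2784.
z_effort = (3.75 − 4.67) / 1.19 = -0.9200 / 1.19 = -0.7731.
z_P − z_E = 1.2784 − (-0.7731) = 2.0515.
E = 2.0515 / √2 = 2.0515 / 1.41421 = 1.4506 ≈ 1.45.

1.45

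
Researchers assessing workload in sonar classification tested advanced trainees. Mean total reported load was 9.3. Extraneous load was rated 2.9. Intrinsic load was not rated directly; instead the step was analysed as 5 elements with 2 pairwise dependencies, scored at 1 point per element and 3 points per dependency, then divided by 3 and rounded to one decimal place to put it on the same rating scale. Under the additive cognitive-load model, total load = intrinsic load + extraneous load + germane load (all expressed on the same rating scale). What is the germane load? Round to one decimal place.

Intrinsic (element-interactivity): (5 × 1 + 2 × 3) / 3 = 11 / 3 = 3.6667 → 3.7.
germane load = total − intrinsic − extraneous
             = 9.3 − 3.7 − 2.9 = 2.7.

2.7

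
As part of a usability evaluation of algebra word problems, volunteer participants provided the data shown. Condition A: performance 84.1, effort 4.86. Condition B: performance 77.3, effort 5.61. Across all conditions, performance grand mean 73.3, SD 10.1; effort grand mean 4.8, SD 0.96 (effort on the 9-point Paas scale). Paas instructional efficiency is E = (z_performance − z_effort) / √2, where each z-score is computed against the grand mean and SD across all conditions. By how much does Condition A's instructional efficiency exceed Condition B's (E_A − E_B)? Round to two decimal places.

Condition A: z_P = (84.1 − 73.3)/10.1 = 1.0693; z_E = (4.86 − 4.8)/0.96 = 0.0625; E_A = (1.0693 − 0.0625)/√2 = 0.7119.
Condition B: z_P = (77.3 − 73.3)/10.1 = 0.3960; z_E = (5.61 − 4.8)/0.96 = 0.8438; E_B = (0.3960 − 0.8438)/√2 = -0.3166.
E_A − E_B = 0.7119 − (-0.3166) = 1.0285 ≈ 1.03.

1.03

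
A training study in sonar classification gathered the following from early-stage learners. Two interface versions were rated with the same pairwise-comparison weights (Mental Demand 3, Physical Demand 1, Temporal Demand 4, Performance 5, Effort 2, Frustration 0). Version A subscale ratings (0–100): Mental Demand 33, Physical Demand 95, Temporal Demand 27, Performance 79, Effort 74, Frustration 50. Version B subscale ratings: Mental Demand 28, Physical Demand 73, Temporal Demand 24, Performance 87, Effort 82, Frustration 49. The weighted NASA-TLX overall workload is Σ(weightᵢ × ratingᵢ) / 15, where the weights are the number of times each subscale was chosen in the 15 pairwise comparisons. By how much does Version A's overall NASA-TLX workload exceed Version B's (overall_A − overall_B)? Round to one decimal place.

Version A weighted sum = 3·33 + 1·95 + 4·27 + 5·79 + 2·74 + 0·50 = 99 + 95 + 108 + 395 + 148 + 0 = 845; overall_A = 845/15 = 56.3333.
Version B weighted sum = 3·28 + 1·73 + 4·24 + 5·87 + 2·82 + 0·49 = 84 + 73 + 96 + 435 + 164 + 0 = 852; overall_B = 852/15 = 56.8000.
Difference = 56.3333 − 56.8000 = -0.4667 ≈ -0.5.

-0.5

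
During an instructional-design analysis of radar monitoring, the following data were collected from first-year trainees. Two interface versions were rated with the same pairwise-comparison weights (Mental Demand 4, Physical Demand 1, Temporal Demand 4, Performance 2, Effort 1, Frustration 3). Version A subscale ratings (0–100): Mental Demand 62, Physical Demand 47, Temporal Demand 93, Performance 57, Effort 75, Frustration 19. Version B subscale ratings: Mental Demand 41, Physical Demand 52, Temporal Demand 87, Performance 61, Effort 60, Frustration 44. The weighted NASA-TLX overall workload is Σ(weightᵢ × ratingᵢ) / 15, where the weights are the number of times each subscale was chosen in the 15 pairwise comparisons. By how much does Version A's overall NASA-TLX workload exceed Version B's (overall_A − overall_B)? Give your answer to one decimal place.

Version A weighted sum = 4·62 + 1·47 + 4·93 + 2·57 + 1·75 + 3·19 = 248 + 47 + 372 + 114 + 75 + 57 = 913; overall_A = 913/15 = 60.8667.
Version B weighted sum = 4·41 + 1·52 + 4·87 + 2·61 + 1·60 + 3·44 = 164 + 52 + 348 + 122 + 60 + 132 = 878; overall_B = 878/15 = 58.5333.
Difference = 60.8667 − 58.5333 = 2.3334 ≈ 2.3.

2.3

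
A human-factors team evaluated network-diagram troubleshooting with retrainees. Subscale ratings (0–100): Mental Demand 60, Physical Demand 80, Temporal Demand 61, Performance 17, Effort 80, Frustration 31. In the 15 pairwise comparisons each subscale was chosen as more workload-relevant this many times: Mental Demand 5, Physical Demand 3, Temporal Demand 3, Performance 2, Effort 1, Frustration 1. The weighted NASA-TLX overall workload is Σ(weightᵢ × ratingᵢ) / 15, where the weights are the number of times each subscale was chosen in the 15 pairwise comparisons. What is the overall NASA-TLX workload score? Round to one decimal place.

The tallies are the weights (they sum to 15).
Weighted sum = 5·60 + 3·80 + 3·61 + 2·17 + 1·80 + 1·31
            = 300 + 240 + 183 + 34 + 80 + 31 = 868.
Overall workload = 868 / 15 = 57.8667 ≈ 57.9.

57.9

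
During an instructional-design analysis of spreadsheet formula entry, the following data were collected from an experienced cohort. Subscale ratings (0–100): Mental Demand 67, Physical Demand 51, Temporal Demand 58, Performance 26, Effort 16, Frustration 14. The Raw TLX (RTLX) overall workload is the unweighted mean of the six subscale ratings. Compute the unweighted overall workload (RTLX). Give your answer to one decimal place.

38.7

Sum of ratings = 67 + 51 + 58 + 26 + 16 + 14 = 232.
RTLX = 232 / 6 = 38.6667 ≈ 38.7.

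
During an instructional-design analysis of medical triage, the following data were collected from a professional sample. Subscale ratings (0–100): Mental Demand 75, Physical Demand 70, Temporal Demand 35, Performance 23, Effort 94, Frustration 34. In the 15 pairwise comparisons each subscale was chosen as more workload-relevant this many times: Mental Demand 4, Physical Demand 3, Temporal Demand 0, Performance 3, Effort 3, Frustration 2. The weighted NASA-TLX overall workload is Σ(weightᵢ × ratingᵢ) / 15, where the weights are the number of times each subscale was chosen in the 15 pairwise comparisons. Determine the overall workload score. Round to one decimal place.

The tallies are the weights (they sum to 15).
Weighted sum = 4·75 + 3·70 + 0·35 + 3·23 + 3·94 + 2·34
            = 300 + 210 + 0 + 69 + 282 + 68 = 929.
Overall workload = 929 / 15 = 61.9333 ≈ 61.9.

61.9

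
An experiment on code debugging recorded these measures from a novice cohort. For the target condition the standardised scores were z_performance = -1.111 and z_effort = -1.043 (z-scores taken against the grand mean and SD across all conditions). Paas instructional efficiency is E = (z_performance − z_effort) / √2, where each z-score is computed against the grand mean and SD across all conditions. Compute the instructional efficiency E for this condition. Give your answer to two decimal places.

-0.05

z_P − z_E = -1.111 − (-1.043) = -0.0680.
E = -0.0680 / √2 = -0.0680 / 1.41421 = -0.0481 ≈ -0.05.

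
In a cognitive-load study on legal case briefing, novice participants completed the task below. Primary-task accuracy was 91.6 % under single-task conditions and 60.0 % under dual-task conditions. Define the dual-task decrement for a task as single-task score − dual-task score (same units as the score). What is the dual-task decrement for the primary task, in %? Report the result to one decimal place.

Decrement = 91.6 − 60.0 = 31.6000 % ≈ 31.6 %.

31.6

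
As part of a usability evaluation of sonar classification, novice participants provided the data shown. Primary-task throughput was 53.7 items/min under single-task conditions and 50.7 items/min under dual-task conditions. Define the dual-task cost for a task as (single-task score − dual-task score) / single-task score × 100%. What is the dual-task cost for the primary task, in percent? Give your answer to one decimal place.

5.6

Cost = (53.7 − 50.7) / 53.7 × 100%
     = 3.0000 / 53.7 × 100% = 5.5866%.
≈ 5.6%.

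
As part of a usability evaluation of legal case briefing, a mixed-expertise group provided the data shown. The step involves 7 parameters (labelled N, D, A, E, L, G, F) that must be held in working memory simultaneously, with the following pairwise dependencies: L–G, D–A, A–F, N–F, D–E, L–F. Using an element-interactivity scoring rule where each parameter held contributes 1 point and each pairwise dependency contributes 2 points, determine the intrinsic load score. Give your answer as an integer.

Count of parameters held simultaneously: 7.
Count of pairwise dependencies listed: 6.
Element contribution: 7 × 1 = 7.
Interaction contribution: 6 × 2 = 12.
Intrinsic load = 7 + 12 = 19.

19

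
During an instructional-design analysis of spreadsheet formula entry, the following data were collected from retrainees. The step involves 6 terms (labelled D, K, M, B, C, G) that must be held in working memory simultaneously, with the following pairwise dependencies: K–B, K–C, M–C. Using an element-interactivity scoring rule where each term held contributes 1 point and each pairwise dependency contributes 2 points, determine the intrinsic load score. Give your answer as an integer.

12

Count of terms held simultaneously: 6.
Count of pairwise dependencies listed: 3.
Element contribution: 6 × 1 = 6.
Interaction contribution: 3 × 2 = 6.
Intrinsic load = 6 + 6 = 12.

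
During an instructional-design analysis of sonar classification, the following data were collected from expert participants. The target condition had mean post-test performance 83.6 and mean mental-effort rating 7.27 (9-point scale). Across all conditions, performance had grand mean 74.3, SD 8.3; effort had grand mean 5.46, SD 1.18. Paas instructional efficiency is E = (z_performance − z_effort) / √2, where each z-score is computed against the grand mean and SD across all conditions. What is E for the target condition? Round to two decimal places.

-0.29

z_performance = (83.6 − 74.3) / 8.3 = 9.3000 / 8.3 = 1.1205.
z_effort = (7.27 − 5.46) / 1.18 = 1.8100 / 1.18 = 1.5339.
z_P − z_E = 1.1205 − 1.5339 = -0.4134.
E = -0.4134 / √2 = -0.4134 / 1.41421 = -0.2923 ≈ -0.29.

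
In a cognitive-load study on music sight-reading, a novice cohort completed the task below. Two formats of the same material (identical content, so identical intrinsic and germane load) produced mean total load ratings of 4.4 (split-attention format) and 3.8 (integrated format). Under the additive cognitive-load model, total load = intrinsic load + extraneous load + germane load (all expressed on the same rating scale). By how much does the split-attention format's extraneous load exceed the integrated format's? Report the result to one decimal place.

Intrinsic and germane load are equal across formats, so the difference in total load equals the difference in extraneous load.
Extraneous-load difference = 4.4 − 3.8 = 0.6.

0.6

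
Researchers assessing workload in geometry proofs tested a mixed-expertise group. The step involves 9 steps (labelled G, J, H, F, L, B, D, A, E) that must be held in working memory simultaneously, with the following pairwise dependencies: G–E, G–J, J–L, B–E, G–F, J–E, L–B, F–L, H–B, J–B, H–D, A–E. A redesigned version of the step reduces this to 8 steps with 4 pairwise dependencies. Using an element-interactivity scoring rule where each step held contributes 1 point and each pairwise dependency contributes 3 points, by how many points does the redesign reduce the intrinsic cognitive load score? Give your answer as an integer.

25

Original: 9 × 1 + 12 × 3 = 9 + 36 = 45.
Redesigned: 8 × 1 + 4 × 3 = 8 + 12 = 20.
Reduction = 45 − 20 = 25.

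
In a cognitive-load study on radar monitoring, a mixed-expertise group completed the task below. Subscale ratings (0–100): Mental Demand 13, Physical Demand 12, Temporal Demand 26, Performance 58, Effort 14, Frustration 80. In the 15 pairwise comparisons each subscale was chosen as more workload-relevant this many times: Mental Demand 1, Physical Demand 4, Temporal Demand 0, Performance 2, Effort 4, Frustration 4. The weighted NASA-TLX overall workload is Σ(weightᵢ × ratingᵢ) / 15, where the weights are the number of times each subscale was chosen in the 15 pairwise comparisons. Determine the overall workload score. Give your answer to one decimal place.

36.9

The tallies are the weights (they sum to 15).
Weighted sum = 1·13 + 4·12 + 0·26 + 2·58 + 4·14 + 4·80
            = 13 + 48 + 0 + 116 + 56 + 320 = 553.
Overall workload = 553 / 15 = 36.8667 ≈ 36.9.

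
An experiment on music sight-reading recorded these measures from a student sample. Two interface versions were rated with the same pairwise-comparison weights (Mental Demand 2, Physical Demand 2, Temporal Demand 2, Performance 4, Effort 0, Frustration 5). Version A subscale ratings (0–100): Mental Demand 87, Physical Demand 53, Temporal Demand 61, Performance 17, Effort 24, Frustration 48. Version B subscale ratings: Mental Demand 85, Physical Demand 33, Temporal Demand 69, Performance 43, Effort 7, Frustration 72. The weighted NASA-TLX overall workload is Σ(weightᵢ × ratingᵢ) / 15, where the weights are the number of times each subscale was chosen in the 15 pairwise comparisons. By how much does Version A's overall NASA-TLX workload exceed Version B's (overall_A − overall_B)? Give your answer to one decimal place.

-13.1

Version A weighted sum = 2·87 + 2·53 + 2·61 + 4·17 + 0·24 + 5·48 = 174 + 106 + 122 + 68 + 0 + 240 = 710; overall_A = 710/15 = 47.3333.
Version B weighted sum = 2·85 + 2·33 + 2·69 + 4·43 + 0·7 + 5·72 = 170 + 66 + 138 + 172 + 0 + 360 = 906; overall_B = 906/15 = 60.4000.
Difference = 47.3333 − 60.4000 = -13.0667 ≈ -13.1.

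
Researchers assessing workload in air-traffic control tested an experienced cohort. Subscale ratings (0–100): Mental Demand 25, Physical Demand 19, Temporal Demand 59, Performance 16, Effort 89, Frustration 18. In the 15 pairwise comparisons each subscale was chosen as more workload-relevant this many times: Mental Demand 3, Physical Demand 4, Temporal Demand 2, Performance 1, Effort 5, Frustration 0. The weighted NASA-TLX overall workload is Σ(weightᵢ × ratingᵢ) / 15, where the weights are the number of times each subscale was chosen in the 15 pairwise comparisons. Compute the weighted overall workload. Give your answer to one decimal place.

48.7

The tallies are the weights (they sum to 15).
Weighted sum = 3·25 + 4·19 + 2·59 + 1·16 + 5·89 + 0·18
            = 75 + 76 + 118 + 16 + 445 + 0 = 730.
Overall workload = 730 / 15 = 48.6667 ≈ 48.7.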